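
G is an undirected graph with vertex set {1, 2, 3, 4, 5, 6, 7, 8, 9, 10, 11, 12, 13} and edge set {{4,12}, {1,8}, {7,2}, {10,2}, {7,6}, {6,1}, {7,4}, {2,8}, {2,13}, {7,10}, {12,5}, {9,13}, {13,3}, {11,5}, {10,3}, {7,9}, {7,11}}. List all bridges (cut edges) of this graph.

The edges on the cycle 7-6-1-8-2-7 are not bridges since each lies on that cycle.
Every edge lies on some cycle, so there are no bridges.

none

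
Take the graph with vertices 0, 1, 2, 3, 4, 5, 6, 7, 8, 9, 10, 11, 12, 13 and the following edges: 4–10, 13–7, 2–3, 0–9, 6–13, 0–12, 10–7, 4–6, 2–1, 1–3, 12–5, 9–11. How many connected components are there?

8 is isolated — a component by itself.
Starting from 1 we can reach 1, 2, 3. That is one component of size 3.
Starting from 4 we can reach 4, 6, 7, 10, 13. That is one component of size 5.
Starting from 0 we can reach 0, 5, 9, 11, 12. That is one component of size 5.
Total: 4 components.

4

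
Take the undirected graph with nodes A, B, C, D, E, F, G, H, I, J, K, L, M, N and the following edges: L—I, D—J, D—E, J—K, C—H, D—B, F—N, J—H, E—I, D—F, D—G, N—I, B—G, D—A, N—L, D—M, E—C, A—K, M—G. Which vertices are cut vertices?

D

Removing D increases the component count from 1 to 2, so D is a cut vertex.
By contrast removing M leaves 1 component; it is not a cut vertex. No other vertex is a cut vertex either.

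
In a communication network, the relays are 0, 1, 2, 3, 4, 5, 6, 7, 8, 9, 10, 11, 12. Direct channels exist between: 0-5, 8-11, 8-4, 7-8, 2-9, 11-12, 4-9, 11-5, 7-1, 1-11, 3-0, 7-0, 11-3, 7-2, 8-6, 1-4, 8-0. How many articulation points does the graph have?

Removing 8 increases the component count from 2 to 3, so 8 is a cut vertex.
Removing 11 increases the component count from 2 to 3, so 11 is a cut vertex.
By contrast removing 9 leaves 2 components; it is not a cut vertex. No other vertex is a cut vertex either.

2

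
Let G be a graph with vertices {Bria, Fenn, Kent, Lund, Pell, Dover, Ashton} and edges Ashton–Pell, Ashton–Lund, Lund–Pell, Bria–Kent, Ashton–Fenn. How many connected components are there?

3

Dover is isolated — a component by itself.
Starting from Bria we can reach Bria, Kent. That is one component of size 2.
Starting from Fenn we can reach Fenn, Lund, Pell, Ashton. That is one component of size 4.
Total: 3 components.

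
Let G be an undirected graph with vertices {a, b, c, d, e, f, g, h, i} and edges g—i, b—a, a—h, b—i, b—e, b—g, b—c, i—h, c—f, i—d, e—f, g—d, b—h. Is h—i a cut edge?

After removing h—i, the path h-b-i still connects them, so the edge is not a bridge.

No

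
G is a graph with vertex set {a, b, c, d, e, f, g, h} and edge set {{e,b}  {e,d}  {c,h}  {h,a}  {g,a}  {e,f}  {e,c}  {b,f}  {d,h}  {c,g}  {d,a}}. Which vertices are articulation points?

e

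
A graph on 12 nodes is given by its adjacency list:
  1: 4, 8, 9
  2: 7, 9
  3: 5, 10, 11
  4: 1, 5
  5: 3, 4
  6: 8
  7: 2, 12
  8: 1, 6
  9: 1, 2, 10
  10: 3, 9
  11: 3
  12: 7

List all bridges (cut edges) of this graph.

1-8, 11-3, 12-7, 2-7, 2-9, 6-8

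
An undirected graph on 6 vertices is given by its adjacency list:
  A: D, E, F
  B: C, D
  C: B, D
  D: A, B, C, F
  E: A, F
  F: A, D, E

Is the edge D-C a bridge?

After removing D-C, the path D-B-C still connects them, so the edge is not a bridge.

No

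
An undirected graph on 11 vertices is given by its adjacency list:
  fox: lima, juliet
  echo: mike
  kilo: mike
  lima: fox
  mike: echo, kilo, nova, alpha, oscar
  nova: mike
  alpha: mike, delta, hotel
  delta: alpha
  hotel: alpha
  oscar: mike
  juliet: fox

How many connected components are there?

2

Starting from fox we can reach fox, lima, juliet. That is one component of size 3.
Starting from echo we can reach echo, kilo, mike, nova, alpha, delta, hotel, oscar. That is one component of size 8.
Total: 2 components.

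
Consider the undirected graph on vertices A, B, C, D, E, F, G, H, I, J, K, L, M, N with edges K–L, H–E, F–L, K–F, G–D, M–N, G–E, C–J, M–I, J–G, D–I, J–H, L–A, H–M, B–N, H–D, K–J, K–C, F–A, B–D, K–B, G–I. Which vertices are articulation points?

K

Removing K increases the component count from 1 to 2, so K is a cut vertex.
By contrast removing B leaves 1 component; it is not a cut vertex. No other vertex is a cut vertex either.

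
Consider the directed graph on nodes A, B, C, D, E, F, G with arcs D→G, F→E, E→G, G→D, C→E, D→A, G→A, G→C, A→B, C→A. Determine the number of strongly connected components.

4

{C, D, E, G} are all mutually reachable — one SCC of size 4.
{A} is an SCC by itself.
{B} is an SCC by itself.
{F} is an SCC by itself.
That gives 4 strongly connected components.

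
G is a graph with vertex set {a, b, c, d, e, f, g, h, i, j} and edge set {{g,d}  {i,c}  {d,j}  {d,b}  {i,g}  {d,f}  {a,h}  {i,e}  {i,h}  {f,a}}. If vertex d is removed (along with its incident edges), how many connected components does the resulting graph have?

With d gone, the remaining components are: {b}; {j}; {a, c, e, f, g, h, i}.
That is 3 components.

3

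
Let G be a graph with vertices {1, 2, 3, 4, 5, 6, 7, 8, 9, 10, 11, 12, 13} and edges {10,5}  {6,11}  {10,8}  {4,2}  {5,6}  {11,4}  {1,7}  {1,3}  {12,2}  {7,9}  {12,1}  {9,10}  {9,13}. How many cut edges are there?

The edges on the cycle 12-1-7-9-10-5-6-11-4-2-12 are not bridges since each lies on that cycle.
But removing 13–9 disconnects 13 from 9; removing 1–3 disconnects 1 from 3; removing 10–8 disconnects 10 from 8 — these are bridges.
That makes 3 bridges.

3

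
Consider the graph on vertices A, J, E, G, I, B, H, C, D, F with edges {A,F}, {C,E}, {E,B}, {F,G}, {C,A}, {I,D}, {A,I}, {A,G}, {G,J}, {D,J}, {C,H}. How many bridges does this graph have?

4

The edges on the cycle A-F-G-A are not bridges since each lies on that cycle.
But removing C-A disconnects C from A; removing E-C disconnects E from C; removing C-H disconnects C from H; removing E-B disconnects E from B — these are bridges.
That makes 4 bridges.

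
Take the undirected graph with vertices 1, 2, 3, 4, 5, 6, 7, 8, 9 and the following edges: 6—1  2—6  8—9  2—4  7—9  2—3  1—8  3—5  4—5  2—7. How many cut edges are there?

The edges on the cycle 2-3-5-4-2 are not bridges since each lies on that cycle.
Every edge lies on some cycle, so there are no bridges.

0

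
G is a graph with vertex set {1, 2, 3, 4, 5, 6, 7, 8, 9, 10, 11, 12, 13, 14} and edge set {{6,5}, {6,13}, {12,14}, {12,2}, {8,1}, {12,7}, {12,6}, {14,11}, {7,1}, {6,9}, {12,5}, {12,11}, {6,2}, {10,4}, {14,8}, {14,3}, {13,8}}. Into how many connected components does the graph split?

2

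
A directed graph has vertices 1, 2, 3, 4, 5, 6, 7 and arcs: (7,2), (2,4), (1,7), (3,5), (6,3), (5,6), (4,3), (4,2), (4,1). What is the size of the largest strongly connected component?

{1, 2, 4, 7} are all mutually reachable — one SCC of size 4.
{3, 5, 6} are all mutually reachable — one SCC of size 3.
The largest has 4 vertices.

4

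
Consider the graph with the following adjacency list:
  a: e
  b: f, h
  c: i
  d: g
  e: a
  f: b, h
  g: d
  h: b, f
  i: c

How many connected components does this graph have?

4

Starting from c we can reach c, i. That is one component of size 2.
Starting from a we can reach a, e. That is one component of size 2.
Starting from d we can reach d, g. That is one component of size 2.
Starting from b we can reach b, f, h. That is one component of size 3.
Total: 4 components.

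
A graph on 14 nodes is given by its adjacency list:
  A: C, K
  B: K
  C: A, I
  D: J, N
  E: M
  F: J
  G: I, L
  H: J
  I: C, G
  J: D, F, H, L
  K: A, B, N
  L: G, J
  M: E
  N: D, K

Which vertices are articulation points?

J, K

Removing J increases the component count from 2 to 4, so J is a cut vertex.
Removing K increases the component count from 2 to 3, so K is a cut vertex.
By contrast removing F leaves 2 components; it is not a cut vertex. No other vertex is a cut vertex either.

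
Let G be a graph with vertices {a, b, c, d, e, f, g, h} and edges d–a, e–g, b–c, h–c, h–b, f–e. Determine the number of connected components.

Starting from a we can reach a, d. That is one component of size 2.
Starting from b we can reach b, c, h. That is one component of size 3.
Starting from e we can reach e, f, g. That is one component of size 3.
Total: 3 components.

3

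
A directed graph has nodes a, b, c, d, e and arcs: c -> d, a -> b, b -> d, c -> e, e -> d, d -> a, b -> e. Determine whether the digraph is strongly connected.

No

There is no directed path from b to c, so the graph is not strongly connected.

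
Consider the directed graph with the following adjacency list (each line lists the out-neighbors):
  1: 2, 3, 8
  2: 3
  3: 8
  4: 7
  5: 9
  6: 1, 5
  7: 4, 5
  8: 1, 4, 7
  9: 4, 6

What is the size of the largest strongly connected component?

9

{1, 2, 3, 4, 5, 6, 7, 8, 9} are all mutually reachable — one SCC of size 9.
The largest has 9 vertices.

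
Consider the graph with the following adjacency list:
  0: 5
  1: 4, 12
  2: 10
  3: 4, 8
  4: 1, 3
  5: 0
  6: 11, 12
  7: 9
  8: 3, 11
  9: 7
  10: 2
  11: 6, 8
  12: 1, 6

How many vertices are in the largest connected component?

7

Starting from 2 we can reach 2, 10. That is one component of size 2.
Starting from 0 we can reach 0, 5. That is one component of size 2.
Starting from 7 we can reach 7, 9. That is one component of size 2.
Starting from 1 we can reach 1, 3, 4, 6, 8, 11, 12. That is one component of size 7.
The largest has 7 vertices.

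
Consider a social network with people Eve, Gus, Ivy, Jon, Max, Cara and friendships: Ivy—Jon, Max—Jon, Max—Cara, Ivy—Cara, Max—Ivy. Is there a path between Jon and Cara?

Yes

From Jon we can reach Ivy, Jon, Max, Cara, which includes Cara.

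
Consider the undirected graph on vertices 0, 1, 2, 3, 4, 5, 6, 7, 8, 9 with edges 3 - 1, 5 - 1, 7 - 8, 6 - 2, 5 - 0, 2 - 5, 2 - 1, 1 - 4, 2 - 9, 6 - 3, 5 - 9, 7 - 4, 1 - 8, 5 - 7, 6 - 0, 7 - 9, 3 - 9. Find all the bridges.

none

The edges on the cycle 6-2-5-7-4-1-3-6 are not bridges since each lies on that cycle.
Every edge lies on some cycle, so there are no bridges.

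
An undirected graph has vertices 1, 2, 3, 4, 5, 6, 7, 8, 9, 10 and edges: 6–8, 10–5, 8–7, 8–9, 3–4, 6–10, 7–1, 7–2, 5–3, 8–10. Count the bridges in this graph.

The edges on the cycle 6-8-10-6 are not bridges since each lies on that cycle.
But removing 8–7 disconnects 8 from 7; removing 4–3 disconnects 4 from 3; removing 10–5 disconnects 10 from 5; removing 7–2 disconnects 7 from 2 — these are bridges.
In total 7 edges are bridges.

7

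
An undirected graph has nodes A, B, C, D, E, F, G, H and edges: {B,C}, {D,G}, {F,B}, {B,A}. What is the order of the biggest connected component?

4

H is isolated — a component by itself.
E is isolated — a component by itself.
Starting from D we can reach D, G. That is one component of size 2.
Starting from A we can reach A, B, C, F. That is one component of size 4.
The largest has 4 vertices.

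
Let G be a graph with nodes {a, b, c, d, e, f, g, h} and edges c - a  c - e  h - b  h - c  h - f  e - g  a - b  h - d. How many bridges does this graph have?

4

The edges on the cycle h-c-a-b-h are not bridges since each lies on that cycle.
But removing c - e disconnects c from e; removing e - g disconnects e from g; removing h - d disconnects h from d; removing h - f disconnects h from f — these are bridges.
That makes 4 bridges.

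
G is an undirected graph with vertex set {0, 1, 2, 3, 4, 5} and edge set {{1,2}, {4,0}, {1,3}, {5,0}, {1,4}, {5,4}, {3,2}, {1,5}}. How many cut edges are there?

0

The edges on the cycle 1-3-2-1 are not bridges since each lies on that cycle.
Every edge lies on some cycle, so there are no bridges.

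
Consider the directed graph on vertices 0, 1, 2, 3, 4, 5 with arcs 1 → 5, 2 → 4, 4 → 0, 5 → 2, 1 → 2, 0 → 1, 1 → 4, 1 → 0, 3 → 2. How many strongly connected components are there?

{0, 1, 2, 4, 5} are all mutually reachable — one SCC of size 5.
{3} is an SCC by itself.
That gives 2 strongly connected components.

2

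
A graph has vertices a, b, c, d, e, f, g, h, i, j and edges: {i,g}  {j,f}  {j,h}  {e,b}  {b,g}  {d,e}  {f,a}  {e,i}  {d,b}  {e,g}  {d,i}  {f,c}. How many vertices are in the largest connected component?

Starting from b we can reach b, d, e, g, i. That is one component of size 5.
Starting from a we can reach a, c, f, h, j. That is one component of size 5.
The largest has 5 vertices.

5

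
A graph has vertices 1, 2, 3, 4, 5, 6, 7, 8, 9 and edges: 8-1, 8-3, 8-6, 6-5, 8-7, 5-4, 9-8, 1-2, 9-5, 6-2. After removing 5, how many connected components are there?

2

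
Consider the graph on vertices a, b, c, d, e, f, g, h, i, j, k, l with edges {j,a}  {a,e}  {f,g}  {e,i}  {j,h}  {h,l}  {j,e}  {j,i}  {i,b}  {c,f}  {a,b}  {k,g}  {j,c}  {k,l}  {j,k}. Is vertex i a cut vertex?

No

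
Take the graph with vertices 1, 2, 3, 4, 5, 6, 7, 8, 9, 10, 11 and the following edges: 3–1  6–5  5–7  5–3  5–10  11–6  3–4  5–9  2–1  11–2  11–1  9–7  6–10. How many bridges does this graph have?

The edges on the cycle 5-9-7-5 are not bridges since each lies on that cycle.
But removing 3–4 disconnects 3 from 4 — this is a bridge.

1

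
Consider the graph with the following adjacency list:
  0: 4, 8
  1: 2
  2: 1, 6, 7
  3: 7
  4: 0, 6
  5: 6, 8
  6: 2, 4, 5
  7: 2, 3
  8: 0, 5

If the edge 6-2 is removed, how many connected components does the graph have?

2

Before removal there is 1 component.
6-2 is a bridge — removing it separates 6's side from 2's side.
After removal: 2 components.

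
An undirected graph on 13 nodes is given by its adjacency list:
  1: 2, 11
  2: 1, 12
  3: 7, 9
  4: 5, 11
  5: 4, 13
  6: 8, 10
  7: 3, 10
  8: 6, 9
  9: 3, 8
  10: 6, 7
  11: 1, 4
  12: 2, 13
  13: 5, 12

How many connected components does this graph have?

2

Starting from 3 we can reach 3, 6, 7, 8, 9, 10. That is one component of size 6.
Starting from 1 we can reach 1, 2, 4, 5, 11, 12, 13. That is one component of size 7.
Total: 2 components.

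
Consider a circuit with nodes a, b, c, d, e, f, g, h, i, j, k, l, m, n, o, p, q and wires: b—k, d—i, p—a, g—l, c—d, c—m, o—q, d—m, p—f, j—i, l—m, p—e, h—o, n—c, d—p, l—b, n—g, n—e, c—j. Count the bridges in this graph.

6

The edges on the cycle n-g-l-m-d-c-n are not bridges since each lies on that cycle.
But removing b—k disconnects b from k; removing a—p disconnects a from p; removing q—o disconnects q from o; removing p—f disconnects p from f — these are bridges.
In total 6 edges are bridges.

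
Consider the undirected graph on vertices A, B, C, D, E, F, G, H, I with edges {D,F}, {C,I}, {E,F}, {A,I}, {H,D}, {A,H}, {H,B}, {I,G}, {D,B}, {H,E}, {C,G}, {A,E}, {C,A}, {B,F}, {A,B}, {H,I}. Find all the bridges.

The edges on the cycle A-H-D-B-A are not bridges since each lies on that cycle.
Every edge lies on some cycle, so there are no bridges.

none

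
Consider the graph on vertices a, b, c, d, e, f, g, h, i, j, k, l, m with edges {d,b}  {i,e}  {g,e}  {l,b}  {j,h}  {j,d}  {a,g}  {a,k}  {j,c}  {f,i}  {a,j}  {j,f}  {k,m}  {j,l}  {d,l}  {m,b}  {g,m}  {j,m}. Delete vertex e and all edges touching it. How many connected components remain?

1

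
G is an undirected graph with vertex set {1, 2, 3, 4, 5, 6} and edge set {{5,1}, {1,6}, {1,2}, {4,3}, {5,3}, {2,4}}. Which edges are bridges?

The edges on the cycle 5-1-2-4-3-5 are not bridges since each lies on that cycle.
But removing 1-6 disconnects 1 from 6 — this is a bridge.

1-6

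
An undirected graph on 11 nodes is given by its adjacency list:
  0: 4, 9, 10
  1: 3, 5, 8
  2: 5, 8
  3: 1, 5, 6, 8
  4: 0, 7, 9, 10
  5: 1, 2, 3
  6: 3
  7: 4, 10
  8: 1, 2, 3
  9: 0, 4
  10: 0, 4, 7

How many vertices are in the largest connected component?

6

Starting from 0 we can reach 0, 4, 7, 9, 10. That is one component of size 5.
Starting from 1 we can reach 1, 2, 3, 5, 6, 8. That is one component of size 6.
The largest has 6 vertices.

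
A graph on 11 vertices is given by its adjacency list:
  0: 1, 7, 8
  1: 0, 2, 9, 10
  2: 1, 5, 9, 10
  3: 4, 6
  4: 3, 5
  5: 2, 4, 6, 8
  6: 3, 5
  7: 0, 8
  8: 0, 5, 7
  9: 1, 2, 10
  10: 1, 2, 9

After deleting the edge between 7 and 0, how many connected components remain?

1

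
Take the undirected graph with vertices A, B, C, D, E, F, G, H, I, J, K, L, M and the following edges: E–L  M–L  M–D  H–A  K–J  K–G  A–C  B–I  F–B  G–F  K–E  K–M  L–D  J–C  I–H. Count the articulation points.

Removing K increases the component count from 1 to 2, so K is a cut vertex.
By contrast removing M leaves 1 component; it is not a cut vertex. No other vertex is a cut vertex either.

1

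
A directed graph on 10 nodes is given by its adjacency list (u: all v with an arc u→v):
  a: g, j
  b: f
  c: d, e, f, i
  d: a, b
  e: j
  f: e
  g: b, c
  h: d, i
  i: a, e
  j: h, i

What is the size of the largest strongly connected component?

10

{a, b, c, d, e, f, g, h, i, j} are all mutually reachable — one SCC of size 10.
The largest has 10 vertices.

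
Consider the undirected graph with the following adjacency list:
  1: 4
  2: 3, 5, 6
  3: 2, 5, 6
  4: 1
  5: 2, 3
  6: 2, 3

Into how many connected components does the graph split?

Starting from 1 we can reach 1, 4. That is one component of size 2.
Starting from 2 we can reach 2, 3, 5, 6. That is one component of size 4.
Total: 2 components.

2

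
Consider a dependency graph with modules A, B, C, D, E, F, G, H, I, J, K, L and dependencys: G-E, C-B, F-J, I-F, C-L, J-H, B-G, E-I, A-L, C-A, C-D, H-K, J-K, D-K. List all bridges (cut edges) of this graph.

The edges on the cycle C-A-L-C are not bridges since each lies on that cycle.
Every edge lies on some cycle, so there are no bridges.

none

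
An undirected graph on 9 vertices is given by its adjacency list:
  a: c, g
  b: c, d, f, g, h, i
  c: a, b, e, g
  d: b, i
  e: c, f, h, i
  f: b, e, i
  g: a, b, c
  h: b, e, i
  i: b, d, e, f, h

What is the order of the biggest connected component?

Starting from a we can reach a, b, c, d, e, f, g, h, i. That is one component of size 9.
The largest has 9 vertices.

9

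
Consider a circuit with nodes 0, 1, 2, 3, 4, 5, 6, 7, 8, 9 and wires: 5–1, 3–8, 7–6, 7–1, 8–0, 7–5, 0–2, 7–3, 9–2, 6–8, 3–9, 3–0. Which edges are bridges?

none

The edges on the cycle 7-5-1-7 are not bridges since each lies on that cycle.
Every edge lies on some cycle, so there are no bridges.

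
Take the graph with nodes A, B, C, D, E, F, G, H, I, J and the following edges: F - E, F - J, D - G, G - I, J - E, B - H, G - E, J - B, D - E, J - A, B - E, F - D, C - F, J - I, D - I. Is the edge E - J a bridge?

No

After removing E - J, the path E-F-J still connects them, so the edge is not a bridge.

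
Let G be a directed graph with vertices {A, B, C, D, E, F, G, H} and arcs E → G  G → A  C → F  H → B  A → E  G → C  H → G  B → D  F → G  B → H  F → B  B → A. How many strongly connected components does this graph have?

{A, B, C, E, F, G, H} are all mutually reachable — one SCC of size 7.
{D} is an SCC by itself.
That gives 2 strongly connected components.

2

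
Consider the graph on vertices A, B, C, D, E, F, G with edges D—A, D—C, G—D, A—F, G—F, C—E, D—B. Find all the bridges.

The edges on the cycle G-D-A-F-G are not bridges since each lies on that cycle.
But removing D—B disconnects D from B; removing D—C disconnects D from C; removing C—E disconnects C from E — these are bridges.

B-D, C-D, C-E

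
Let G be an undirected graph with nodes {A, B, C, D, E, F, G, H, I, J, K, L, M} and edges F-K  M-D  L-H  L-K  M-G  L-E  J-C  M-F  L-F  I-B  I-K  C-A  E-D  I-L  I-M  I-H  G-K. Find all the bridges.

A-C, B-I, C-J

The edges on the cycle I-L-E-D-M-I are not bridges since each lies on that cycle.
But removing B-I disconnects B from I; removing J-C disconnects J from C; removing C-A disconnects C from A — these are bridges.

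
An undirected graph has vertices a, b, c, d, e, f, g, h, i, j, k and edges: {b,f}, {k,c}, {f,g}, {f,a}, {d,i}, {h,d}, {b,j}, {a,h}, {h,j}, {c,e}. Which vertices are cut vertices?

Removing c increases the component count from 2 to 3, so c is a cut vertex.
Removing d increases the component count from 2 to 3, so d is a cut vertex.
Removing f increases the component count from 2 to 3, so f is a cut vertex.
Likewise h is a cut vertex.
By contrast removing k leaves 2 components; it is not a cut vertex. No other vertex is a cut vertex either.

c, d, f, h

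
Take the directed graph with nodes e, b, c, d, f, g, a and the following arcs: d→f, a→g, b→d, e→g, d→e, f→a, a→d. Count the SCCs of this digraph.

{a, d, f} are all mutually reachable — one SCC of size 3.
{c} is an SCC by itself.
{g} is an SCC by itself.
{e} is an SCC by itself.
{b} is an SCC by itself.
That gives 5 strongly connected components.

5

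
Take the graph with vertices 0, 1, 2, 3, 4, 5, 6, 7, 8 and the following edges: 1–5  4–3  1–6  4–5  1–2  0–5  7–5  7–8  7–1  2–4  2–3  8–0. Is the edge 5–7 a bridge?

No

After removing 5–7, the path 5-1-7 still connects them, so the edge is not a bridge.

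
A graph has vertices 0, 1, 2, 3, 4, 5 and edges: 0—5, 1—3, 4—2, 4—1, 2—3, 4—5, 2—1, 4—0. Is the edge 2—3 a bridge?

No

After removing 2—3, the path 2-1-3 still connects them, so the edge is not a bridge.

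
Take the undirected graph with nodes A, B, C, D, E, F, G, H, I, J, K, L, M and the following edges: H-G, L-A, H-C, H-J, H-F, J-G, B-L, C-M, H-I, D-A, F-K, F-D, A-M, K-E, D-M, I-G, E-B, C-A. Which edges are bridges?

none

The edges on the cycle F-K-E-B-L-A-D-F are not bridges since each lies on that cycle.
Every edge lies on some cycle, so there are no bridges.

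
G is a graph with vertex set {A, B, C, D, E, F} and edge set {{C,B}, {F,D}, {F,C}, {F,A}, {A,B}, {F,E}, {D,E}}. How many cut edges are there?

The edges on the cycle F-D-E-F are not bridges since each lies on that cycle.
Every edge lies on some cycle, so there are no bridges.

0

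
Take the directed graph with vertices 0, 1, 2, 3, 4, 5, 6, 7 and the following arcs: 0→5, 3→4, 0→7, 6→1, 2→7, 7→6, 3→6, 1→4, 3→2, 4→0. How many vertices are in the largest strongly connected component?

{0, 1, 4, 6, 7} are all mutually reachable — one SCC of size 5.
{5} is an SCC by itself.
{3} is an SCC by itself.
{2} is an SCC by itself.
The largest has 5 vertices.

5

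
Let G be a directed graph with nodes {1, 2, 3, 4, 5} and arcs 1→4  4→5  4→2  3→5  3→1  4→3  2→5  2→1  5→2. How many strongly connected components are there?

{1, 2, 3, 4, 5} are all mutually reachable — one SCC of size 5.
That gives 1 strongly connected component.

1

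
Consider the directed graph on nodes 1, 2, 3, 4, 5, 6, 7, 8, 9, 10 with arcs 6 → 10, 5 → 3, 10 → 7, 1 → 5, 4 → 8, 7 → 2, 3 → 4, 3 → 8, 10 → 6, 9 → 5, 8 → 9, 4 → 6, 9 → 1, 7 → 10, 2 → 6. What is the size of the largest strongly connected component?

{1, 3, 4, 5, 8, 9} are all mutually reachable — one SCC of size 6.
{2, 6, 7, 10} are all mutually reachable — one SCC of size 4.
The largest has 6 vertices.

6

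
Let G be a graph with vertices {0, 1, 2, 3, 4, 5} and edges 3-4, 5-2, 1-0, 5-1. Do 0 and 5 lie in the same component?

Yes

From 0 we can reach 0, 1, 2, 5, which includes 5.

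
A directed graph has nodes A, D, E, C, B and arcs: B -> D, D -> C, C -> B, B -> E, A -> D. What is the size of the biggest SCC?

{B, C, D} are all mutually reachable — one SCC of size 3.
{E} is an SCC by itself.
{A} is an SCC by itself.
The largest has 3 vertices.

3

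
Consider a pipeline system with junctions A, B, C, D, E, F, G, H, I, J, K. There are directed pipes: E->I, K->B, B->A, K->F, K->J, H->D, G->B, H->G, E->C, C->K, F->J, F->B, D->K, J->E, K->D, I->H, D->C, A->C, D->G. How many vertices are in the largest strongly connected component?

11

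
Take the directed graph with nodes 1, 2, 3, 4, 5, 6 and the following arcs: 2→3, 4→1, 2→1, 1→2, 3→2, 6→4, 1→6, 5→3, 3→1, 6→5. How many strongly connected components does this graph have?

1

{1, 2, 3, 4, 5, 6} are all mutually reachable — one SCC of size 6.
That gives 1 strongly connected component.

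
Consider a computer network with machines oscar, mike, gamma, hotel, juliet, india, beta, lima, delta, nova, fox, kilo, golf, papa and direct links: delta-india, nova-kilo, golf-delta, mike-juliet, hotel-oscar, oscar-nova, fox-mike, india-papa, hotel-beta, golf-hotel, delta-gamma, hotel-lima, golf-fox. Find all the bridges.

beta-hotel, delta-gamma, delta-golf, delta-india, fox-golf, fox-mike, golf-hotel, hotel-lima, hotel-oscar, india-papa, juliet-mike, kilo-nova, nova-oscar

removing golf-delta disconnects golf from delta; removing hotel-oscar disconnects hotel from oscar; removing golf-fox disconnects golf from fox; removing golf-hotel disconnects golf from hotel — these are bridges.
In total 13 edges are bridges.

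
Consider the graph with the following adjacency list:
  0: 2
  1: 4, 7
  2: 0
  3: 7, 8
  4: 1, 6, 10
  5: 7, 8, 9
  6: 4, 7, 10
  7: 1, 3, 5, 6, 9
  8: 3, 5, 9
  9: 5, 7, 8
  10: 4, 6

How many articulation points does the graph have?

Removing 7 increases the component count from 2 to 3, so 7 is a cut vertex.
By contrast removing 4 leaves 2 components; it is not a cut vertex. No other vertex is a cut vertex either.

1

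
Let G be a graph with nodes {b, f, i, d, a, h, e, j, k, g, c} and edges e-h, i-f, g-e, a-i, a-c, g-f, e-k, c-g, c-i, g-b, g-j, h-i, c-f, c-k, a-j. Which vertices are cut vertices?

g

Removing g increases the component count from 2 to 3, so g is a cut vertex.
By contrast removing i leaves 2 components; it is not a cut vertex. No other vertex is a cut vertex either.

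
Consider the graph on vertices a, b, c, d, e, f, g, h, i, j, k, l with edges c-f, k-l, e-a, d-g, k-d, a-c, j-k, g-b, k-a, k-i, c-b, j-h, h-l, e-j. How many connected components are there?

Starting from a we can reach a, b, c, d, e, f, g, h, i, j, k, l. That is one component of size 12.
Total: 1 component.

1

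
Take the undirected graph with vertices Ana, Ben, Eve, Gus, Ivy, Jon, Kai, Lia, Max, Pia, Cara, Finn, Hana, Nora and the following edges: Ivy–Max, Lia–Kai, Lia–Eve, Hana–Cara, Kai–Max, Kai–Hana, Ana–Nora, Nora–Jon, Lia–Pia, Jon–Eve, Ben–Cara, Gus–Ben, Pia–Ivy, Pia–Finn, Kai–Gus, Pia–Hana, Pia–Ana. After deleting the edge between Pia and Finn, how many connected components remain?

Before removal there is 1 component.
Pia–Finn is a bridge — removing it separates Pia's side from Finn's side.
After removal: 2 components.

2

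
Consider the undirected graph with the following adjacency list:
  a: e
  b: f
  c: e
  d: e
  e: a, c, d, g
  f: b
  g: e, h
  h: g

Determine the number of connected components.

2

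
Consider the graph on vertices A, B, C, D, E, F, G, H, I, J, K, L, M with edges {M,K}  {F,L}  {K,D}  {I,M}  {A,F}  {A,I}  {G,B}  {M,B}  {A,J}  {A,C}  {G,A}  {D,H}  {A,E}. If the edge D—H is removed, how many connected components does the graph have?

Before removal there is 1 component.
D—H is a bridge — removing it separates D's side from H's side.
After removal: 2 components.

2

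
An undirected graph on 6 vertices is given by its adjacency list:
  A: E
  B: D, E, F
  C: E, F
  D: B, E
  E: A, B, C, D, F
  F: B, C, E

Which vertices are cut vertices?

Removing E increases the component count from 1 to 2, so E is a cut vertex.
By contrast removing B leaves 1 component; it is not a cut vertex. No other vertex is a cut vertex either.

E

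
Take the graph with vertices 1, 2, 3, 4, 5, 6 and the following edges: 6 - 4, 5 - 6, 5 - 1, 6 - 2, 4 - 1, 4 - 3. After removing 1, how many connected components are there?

1

With 1 gone, the remaining components are: {2, 3, 4, 5, 6}.
That is 1 component.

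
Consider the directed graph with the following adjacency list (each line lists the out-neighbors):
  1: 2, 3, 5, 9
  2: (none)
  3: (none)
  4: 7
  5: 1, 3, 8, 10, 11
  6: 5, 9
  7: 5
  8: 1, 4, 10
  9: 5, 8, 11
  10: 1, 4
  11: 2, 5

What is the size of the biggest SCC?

8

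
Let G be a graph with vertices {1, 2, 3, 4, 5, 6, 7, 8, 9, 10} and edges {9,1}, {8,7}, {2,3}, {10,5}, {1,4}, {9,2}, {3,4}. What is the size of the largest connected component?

5

6 is isolated — a component by itself.
Starting from 7 we can reach 7, 8. That is one component of size 2.
Starting from 5 we can reach 5, 10. That is one component of size 2.
Starting from 1 we can reach 1, 2, 3, 4, 9. That is one component of size 5.
The largest has 5 vertices.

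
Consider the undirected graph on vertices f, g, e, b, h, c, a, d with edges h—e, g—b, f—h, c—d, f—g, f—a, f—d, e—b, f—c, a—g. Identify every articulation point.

Removing f increases the component count from 1 to 2, so f is a cut vertex.
By contrast removing e leaves 1 component; it is not a cut vertex. No other vertex is a cut vertex either.

f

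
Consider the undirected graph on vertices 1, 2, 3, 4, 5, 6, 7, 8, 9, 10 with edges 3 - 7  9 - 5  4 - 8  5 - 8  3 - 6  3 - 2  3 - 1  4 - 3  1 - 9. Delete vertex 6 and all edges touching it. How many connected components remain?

2

With 6 gone, the remaining components are: {10}; {1, 2, 3, 4, 5, 7, 8, 9}.
That is 2 components.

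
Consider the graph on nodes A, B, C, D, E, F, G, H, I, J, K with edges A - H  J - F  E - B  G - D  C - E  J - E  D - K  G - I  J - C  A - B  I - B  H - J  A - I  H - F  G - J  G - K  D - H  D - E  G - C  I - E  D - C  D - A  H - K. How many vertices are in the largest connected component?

11

Starting from A we can reach A, B, C, D, E, F, G, H, I, J, K. That is one component of size 11.
The largest has 11 vertices.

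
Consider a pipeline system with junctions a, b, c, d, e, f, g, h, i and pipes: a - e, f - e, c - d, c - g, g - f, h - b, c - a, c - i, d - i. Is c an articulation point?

Deleting c raises the number of components from 2 to 3, so c is a cut vertex.

Yes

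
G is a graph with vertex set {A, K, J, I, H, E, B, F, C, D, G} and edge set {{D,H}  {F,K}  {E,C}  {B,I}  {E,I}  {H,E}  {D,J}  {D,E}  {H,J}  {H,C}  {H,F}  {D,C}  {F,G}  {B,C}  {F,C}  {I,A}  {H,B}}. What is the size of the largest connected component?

11

Starting from A we can reach A, B, C, D, E, F, G, H, I, J, K. That is one component of size 11.
The largest has 11 vertices.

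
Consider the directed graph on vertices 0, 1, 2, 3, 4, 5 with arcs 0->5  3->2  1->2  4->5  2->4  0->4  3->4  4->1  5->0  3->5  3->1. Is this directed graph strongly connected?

No

There is no directed path from 4 to 3, so the graph is not strongly connected.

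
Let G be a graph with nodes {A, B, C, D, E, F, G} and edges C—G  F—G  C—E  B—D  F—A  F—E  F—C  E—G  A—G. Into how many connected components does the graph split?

2

Starting from B we can reach B, D. That is one component of size 2.
Starting from A we can reach A, C, E, F, G. That is one component of size 5.
Total: 2 components.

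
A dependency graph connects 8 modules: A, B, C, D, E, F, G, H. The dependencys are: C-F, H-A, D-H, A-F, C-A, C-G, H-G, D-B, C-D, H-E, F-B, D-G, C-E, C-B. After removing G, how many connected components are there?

1

With G gone, the remaining components are: {A, B, C, D, E, F, H}.
That is 1 component.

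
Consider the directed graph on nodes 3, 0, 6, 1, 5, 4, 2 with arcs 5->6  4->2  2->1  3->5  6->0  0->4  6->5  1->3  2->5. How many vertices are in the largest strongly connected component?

{0, 1, 2, 3, 4, 5, 6} are all mutually reachable — one SCC of size 7.
The largest has 7 vertices.

7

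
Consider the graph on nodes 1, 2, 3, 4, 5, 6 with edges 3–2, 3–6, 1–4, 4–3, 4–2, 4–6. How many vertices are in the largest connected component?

5 is isolated — a component by itself.
Starting from 1 we can reach 1, 2, 3, 4, 6. That is one component of size 5.
The largest has 5 vertices.

5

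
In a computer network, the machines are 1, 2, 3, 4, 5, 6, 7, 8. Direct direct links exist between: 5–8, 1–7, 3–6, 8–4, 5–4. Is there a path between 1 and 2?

No

The component containing 1 is {1, 7}, and 2 is not in it.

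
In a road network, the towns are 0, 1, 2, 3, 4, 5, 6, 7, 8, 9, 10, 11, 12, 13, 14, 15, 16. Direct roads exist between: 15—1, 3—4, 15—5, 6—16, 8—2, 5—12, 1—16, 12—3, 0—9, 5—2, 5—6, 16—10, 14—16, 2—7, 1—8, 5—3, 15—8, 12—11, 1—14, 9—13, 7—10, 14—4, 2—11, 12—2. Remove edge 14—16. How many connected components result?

14 and 16 are still connected via 14-1-16, so the component count stays at 2.

2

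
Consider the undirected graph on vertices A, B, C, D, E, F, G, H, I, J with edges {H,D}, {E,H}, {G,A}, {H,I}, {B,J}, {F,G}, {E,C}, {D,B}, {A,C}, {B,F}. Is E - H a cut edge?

No

After removing E - H, the path E-C-A-G-F-B-D-H still connects them, so the edge is not a bridge.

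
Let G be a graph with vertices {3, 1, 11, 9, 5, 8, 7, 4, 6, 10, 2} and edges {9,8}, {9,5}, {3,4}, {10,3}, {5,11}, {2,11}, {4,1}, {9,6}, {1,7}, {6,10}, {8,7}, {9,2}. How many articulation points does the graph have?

1

Removing 9 increases the component count from 1 to 2, so 9 is a cut vertex.
By contrast removing 1 leaves 1 component; it is not a cut vertex. No other vertex is a cut vertex either.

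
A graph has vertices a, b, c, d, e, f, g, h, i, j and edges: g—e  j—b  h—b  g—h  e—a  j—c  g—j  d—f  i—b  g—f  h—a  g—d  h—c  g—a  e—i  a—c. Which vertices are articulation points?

Removing g increases the component count from 1 to 2, so g is a cut vertex.
By contrast removing b leaves 1 component; it is not a cut vertex. No other vertex is a cut vertex either.

g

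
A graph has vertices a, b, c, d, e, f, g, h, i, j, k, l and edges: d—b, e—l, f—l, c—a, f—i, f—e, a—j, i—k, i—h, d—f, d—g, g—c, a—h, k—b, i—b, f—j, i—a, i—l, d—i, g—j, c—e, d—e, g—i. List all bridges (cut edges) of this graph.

none

The edges on the cycle d-f-e-l-i-d are not bridges since each lies on that cycle.
Every edge lies on some cycle, so there are no bridges.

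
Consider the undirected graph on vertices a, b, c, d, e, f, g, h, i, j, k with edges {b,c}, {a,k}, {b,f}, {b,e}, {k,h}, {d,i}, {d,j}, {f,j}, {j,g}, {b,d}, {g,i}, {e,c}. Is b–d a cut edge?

After removing b–d, the path b-f-j-d still connects them, so the edge is not a bridge.

No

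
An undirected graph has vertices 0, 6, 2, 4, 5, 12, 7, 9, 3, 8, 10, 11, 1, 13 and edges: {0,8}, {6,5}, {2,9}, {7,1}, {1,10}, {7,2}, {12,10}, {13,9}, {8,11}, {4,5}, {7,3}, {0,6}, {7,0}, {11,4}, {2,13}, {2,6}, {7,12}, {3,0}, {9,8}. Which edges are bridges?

The edges on the cycle 7-12-10-1-7 are not bridges since each lies on that cycle.
Every edge lies on some cycle, so there are no bridges.

none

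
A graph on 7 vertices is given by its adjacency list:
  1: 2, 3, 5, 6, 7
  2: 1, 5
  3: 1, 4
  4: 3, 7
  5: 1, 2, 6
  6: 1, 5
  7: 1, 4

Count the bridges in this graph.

0

The edges on the cycle 1-3-4-7-1 are not bridges since each lies on that cycle.
Every edge lies on some cycle, so there are no bridges.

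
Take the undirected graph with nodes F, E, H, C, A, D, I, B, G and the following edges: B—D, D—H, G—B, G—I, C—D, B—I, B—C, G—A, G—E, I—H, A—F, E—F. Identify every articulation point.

G

Removing G increases the component count from 1 to 2, so G is a cut vertex.
By contrast removing B leaves 1 component; it is not a cut vertex. No other vertex is a cut vertex either.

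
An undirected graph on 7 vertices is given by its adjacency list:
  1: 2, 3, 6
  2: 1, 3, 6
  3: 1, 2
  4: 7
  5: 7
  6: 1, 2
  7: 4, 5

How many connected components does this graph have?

2

Starting from 4 we can reach 4, 5, 7. That is one component of size 3.
Starting from 1 we can reach 1, 2, 3, 6. That is one component of size 4.
Total: 2 components.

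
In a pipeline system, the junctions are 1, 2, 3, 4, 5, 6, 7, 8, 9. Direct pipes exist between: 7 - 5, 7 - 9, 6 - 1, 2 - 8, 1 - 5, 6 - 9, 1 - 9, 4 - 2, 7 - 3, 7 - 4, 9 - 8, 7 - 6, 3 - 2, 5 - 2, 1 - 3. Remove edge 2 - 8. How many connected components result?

2 and 8 are still connected via 2-4-7-9-8, so the component count stays at 1.

1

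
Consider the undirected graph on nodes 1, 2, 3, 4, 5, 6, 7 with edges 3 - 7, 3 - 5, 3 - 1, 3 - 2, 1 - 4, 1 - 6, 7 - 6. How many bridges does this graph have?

3

The edges on the cycle 3-1-6-7-3 are not bridges since each lies on that cycle.
But removing 2 - 3 disconnects 2 from 3; removing 5 - 3 disconnects 5 from 3; removing 4 - 1 disconnects 4 from 1 — these are bridges.
That makes 3 bridges.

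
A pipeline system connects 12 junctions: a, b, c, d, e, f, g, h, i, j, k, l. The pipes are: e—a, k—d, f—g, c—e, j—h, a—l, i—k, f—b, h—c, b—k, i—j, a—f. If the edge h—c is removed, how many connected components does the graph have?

1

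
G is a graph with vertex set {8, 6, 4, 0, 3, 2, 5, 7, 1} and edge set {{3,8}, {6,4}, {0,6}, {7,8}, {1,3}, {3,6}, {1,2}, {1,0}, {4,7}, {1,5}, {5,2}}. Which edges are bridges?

none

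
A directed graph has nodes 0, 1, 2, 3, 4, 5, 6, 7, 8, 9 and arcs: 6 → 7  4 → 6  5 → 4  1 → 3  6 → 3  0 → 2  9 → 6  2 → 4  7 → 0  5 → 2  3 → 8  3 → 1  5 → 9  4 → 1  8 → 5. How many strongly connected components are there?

1

{0, 1, 2, 3, 4, 5, 6, 7, 8, 9} are all mutually reachable — one SCC of size 10.
That gives 1 strongly connected component.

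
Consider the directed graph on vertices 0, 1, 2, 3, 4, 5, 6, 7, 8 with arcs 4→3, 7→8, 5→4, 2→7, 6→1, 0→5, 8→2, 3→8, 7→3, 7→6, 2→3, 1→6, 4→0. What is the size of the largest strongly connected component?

4

{2, 3, 7, 8} are all mutually reachable — one SCC of size 4.
{0, 4, 5} are all mutually reachable — one SCC of size 3.
{1, 6} are all mutually reachable — one SCC of size 2.
The largest has 4 vertices.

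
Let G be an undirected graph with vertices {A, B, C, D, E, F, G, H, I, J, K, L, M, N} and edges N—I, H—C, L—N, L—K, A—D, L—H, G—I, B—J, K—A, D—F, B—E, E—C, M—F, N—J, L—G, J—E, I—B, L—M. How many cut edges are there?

0

The edges on the cycle L-G-I-N-L are not bridges since each lies on that cycle.
Every edge lies on some cycle, so there are no bridges.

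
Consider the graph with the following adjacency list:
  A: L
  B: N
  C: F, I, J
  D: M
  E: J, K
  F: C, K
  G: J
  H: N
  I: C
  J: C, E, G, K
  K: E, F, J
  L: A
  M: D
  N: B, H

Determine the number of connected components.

Starting from D we can reach D, M. That is one component of size 2.
Starting from A we can reach A, L. That is one component of size 2.
Starting from B we can reach B, H, N. That is one component of size 3.
Starting from C we can reach C, E, F, G, I, J, K. That is one component of size 7.
Total: 4 components.

4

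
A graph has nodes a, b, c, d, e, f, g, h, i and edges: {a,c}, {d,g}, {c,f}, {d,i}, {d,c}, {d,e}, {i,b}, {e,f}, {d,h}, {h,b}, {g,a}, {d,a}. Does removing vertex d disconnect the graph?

Deleting d raises the number of components from 1 to 2, so d is a cut vertex.

Yes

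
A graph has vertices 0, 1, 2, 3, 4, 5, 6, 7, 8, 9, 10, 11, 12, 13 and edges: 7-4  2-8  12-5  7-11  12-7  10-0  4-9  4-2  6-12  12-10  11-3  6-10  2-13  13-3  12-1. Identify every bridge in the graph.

0-10, 1-12, 12-5, 12-7, 2-8, 4-9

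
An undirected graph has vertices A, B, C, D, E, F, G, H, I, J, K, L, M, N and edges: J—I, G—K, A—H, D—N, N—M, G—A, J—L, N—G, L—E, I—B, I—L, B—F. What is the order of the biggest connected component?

7

C is isolated — a component by itself.
Starting from B we can reach B, E, F, I, J, L. That is one component of size 6.
Starting from A we can reach A, D, G, H, K, M, N. That is one component of size 7.
The largest has 7 vertices.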